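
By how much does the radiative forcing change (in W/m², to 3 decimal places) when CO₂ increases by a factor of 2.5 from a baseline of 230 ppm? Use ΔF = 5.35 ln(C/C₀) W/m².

Because the forcing depends only on the ratio C/C₀, the initial concentration does not enter.
ΔF = 5.35 × ln(2.5) = 5.35 × 0.91629 = 4.9022 W/m².

ΔF = 4.902 W/m²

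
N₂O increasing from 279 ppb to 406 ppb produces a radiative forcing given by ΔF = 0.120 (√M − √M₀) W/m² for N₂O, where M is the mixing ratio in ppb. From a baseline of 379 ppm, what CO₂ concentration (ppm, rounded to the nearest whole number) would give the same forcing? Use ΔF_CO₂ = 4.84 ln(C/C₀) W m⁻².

C ≈ 413 ppm

N₂O forcing: 0.120 × (√406 − √279) = 0.120 × (20.1494 − 16.7033) = 0.120 × 3.4461 = 0.41353 W/m².
Set 4.84 ln(C/379) = 0.41353: ln(C/379) = 0.41353/4.84 = 0.08544, so C = 379 × e^0.08544 = 379 × 1.08920 = 412.81 ppm.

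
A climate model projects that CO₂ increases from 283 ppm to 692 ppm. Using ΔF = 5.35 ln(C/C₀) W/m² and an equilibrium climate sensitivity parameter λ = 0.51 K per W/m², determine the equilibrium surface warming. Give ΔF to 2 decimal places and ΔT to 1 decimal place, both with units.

ΔF = 4.78 W/m²; ΔT = 2.4 K

CO₂: 5.35 × ln(692/283) = 5.35 × ln(2.44523) = 5.35 × 0.89414 = 4.7836 W/m².
ΔT = λ ΔF = 0.51 × 4.78 = 2.4378 K.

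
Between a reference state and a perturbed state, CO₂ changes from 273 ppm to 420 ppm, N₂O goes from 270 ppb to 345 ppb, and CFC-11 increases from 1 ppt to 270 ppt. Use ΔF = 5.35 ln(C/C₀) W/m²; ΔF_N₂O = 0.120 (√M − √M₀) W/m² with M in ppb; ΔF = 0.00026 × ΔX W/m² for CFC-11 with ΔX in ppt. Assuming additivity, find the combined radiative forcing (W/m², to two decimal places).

ΔF = 2.63 W/m²

CO₂: 5.35 × ln(420/273) = 5.35 × ln(1.53846) = 5.35 × 0.43078 = 2.3047 W/m².
N₂O: 0.120 × (√345 − √270) = 0.120 × (18.5742 − 16.4317) = 0.120 × 2.1425 = 0.2571 W/m².
CFC-11: ΔF = 0.00026 × (270 − 1) = 0.00026 × 269 = 0.0699 W/m².
Total ΔF = 2.3047 + 0.2571 + 0.0699 = 2.6317 W/m².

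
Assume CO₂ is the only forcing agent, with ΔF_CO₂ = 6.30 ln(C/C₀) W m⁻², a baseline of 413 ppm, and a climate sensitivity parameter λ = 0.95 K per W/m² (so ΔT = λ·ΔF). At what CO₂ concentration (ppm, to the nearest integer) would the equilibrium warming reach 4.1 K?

C ≈ 819 ppm

Required forcing: ΔF = ΔT/λ = 4.1/0.95 = 4.3158 W/m².
Then ln(C/413) = ΔF/6.30 = 4.3158/6.30 = 0.68505.
So C = 413 × e^0.68505 = 413 × 1.98387 = 819.34 ppm.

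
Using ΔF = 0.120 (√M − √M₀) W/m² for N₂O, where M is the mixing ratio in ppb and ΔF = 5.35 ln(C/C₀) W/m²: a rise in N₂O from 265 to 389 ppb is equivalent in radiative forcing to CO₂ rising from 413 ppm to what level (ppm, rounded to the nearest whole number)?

N₂O forcing: 0.120 × (√389 − √265) = 0.120 × (19.7231 − 16.2788) = 0.120 × 3.4443 = 0.41332 W/m².
Set 5.35 ln(C/413) = 0.41332: ln(C/413) = 0.41332/5.35 = 0.07726, so C = 413 × e^0.07726 = 413 × 1.08032 = 446.17 ppm.

C ≈ 446 ppm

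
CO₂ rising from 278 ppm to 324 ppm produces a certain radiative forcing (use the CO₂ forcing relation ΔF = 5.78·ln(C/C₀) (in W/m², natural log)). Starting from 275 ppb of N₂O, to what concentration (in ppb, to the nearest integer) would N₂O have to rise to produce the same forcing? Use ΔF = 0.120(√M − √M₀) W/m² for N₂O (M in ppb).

M ≈ 574 ppb

CO₂ forcing: 5.78 × ln(324/278) = 5.78 × 0.153122 = 0.88505 W/m².
Set 0.120(√M − √275) = 0.88505: √M = 0.88505/0.120 + √275 = 7.3754 + 16.5831 = 23.9585.
M = (23.9585)² = 574.01 ppb.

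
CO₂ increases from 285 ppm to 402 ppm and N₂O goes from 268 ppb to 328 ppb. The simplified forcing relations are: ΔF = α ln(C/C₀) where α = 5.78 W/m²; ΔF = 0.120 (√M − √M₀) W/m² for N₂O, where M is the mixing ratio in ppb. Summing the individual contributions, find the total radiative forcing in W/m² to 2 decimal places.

CO₂: 5.78 × ln(402/285) = 5.78 × ln(1.41053) = 5.78 × 0.34397 = 1.9881 W/m².
N₂O: 0.120 × (√328 − √268) = 0.120 × (18.1108 − 16.3707) = 0.120 × 1.7401 = 0.2088 W/m².
Total ΔF = 1.9881 + 0.2088 = 2.1969 W/m².

ΔF = 2.20 W/m²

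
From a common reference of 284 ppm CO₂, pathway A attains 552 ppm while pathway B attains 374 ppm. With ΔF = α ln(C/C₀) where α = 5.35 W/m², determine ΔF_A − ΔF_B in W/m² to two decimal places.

ΔF_A − ΔF_B = 2.08 W/m²

ΔF_A = 5.35 ln(552/284) = 5.35 × 0.66457 = 3.5554 W/m².
ΔF_B = 5.35 ln(374/284) = 5.35 × 0.27528 = 1.4727 W/m².
Difference: 3.5554 − 1.4727 = 2.0827 W/m².
(Equivalently, ΔF_A − ΔF_B = 5.35 ln(552/374) = 5.35 × 0.38929 = 2.0827 W/m².)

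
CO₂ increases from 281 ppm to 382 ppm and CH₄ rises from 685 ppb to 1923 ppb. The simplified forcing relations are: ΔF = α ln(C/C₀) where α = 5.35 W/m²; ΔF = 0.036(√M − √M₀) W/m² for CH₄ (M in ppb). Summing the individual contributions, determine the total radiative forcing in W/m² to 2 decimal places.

ΔF = 2.28 W/m²

CO₂: 5.35 × ln(382/281) = 5.35 × ln(1.35943) = 5.35 × 0.30707 = 1.6428 W/m².
CH₄: 0.036 × (√1923 − √685) = 0.036 × (43.8520 − 26.1725) = 0.036 × 17.6795 = 0.6365 W/m².
Total ΔF = 1.6428 + 0.6365 = 2.2793 W/m².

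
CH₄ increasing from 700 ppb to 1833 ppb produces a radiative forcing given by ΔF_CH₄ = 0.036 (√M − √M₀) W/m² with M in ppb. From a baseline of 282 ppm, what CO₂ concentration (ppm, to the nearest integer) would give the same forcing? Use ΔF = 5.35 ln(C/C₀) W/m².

C ≈ 315 ppm

CH₄ forcing: 0.036 × (√1833 − √700) = 0.036 × (42.8135 − 26.4575) = 0.036 × 16.3560 = 0.58882 W/m².
Set 5.35 ln(C/282) = 0.58882: ln(C/282) = 0.58882/5.35 = 0.11006, so C = 282 × e^0.11006 = 282 × 1.11635 = 314.81 ppm.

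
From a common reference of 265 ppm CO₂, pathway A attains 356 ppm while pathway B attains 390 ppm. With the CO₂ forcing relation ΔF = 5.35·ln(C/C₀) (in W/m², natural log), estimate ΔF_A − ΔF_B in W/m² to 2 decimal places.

ΔF_A = 5.35 ln(356/265) = 5.35 × 0.29520 = 1.5793 W/m².
ΔF_B = 5.35 ln(390/265) = 5.35 × 0.38642 = 2.0673 W/m².
Difference: 1.5793 − 2.0673 = -0.4880 W/m².

ΔF_A − ΔF_B = -0.49 W/m²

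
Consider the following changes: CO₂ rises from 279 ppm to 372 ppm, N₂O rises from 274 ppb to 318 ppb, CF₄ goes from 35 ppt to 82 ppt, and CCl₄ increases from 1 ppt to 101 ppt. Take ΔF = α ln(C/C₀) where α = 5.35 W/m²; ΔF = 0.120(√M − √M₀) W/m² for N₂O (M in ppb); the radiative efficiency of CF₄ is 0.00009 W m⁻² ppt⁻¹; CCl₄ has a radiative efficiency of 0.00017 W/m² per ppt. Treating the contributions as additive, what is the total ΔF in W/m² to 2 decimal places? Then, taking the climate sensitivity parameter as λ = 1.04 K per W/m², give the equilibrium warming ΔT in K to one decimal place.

CO₂: 5.35 × ln(372/279) = 5.35 × ln(1.33333) = 5.35 × 0.28768 = 1.5391 W/m².
N₂O: 0.120 × (√318 − √274) = 0.120 × (17.8326 − 16.5529) = 0.120 × 1.2797 = 0.1536 W/m².
CF₄: ΔF = 0.00009 × (82 − 35) = 0.00009 × 47 = 0.0042 W/m².
CCl₄: ΔF = 0.00017 × (101 − 1) = 0.00017 × 100 = 0.0170 W/m².
Total ΔF = 1.5391 + 0.1536 + 0.0042 + 0.0170 = 1.7139 W/m².
ΔT = λ ΔF = 1.04 × 1.71 = 1.7784 K.

ΔF = 1.71 W/m²; ΔT = 1.8 K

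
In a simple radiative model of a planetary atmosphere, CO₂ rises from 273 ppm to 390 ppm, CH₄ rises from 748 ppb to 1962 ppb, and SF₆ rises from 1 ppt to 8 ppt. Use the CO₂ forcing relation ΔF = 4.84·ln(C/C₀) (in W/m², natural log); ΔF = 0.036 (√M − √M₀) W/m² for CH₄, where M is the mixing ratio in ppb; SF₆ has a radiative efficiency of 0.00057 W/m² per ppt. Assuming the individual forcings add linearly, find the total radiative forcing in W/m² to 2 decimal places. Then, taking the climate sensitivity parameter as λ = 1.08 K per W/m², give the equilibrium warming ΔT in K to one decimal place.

CO₂: 4.84 × ln(390/273) = 4.84 × ln(1.42857) = 4.84 × 0.35667 = 1.7263 W/m².
CH₄: 0.036 × (√1962 − √748) = 0.036 × (44.2945 − 27.3496) = 0.036 × 16.9449 = 0.6100 W/m².
SF₆: ΔF = 0.00057 × (8 − 1) = 0.00057 × 7 = 0.0040 W/m².
Total ΔF = 1.7263 + 0.6100 + 0.0040 = 2.3403 W/m².
ΔT = λ ΔF = 1.08 × 2.34 = 2.5272 K.

ΔF = 2.34 W/m²; ΔT = 2.5 K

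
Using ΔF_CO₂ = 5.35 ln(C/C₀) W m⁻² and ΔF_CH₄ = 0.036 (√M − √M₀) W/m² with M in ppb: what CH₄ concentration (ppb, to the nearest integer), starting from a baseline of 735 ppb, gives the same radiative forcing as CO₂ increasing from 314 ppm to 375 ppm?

CO₂ forcing: 5.35 × ln(375/314) = 5.35 × 0.177533 = 0.94980 W/m².
Set 0.036(√M − √735) = 0.94980: √M = 0.94980/0.036 + √735 = 26.3833 + 27.1109 = 53.4942.
M = (53.4942)² = 2861.63 ppb.

M ≈ 2862 ppb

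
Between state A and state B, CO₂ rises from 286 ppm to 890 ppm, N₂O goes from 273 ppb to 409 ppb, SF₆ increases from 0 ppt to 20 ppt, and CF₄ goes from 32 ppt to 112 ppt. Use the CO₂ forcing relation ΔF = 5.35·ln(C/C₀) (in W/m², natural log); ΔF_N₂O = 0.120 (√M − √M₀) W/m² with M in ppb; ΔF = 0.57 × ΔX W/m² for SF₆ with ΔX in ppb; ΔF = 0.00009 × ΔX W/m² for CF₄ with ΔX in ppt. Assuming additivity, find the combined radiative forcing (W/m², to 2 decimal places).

ΔF = 6.54 W/m²

CO₂: 5.35 × ln(890/286) = 5.35 × ln(3.11189) = 5.35 × 1.13523 = 6.0735 W/m².
N₂O: 0.120 × (√409 − √273) = 0.120 × (20.2237 − 16.5227) = 0.120 × 3.7010 = 0.4441 W/m².
SF₆: Δ = 20 − 0 = 20 ppt = 0.020 ppb; ΔF = 0.57 × 0.020 = 0.0114 W/m².
CF₄: ΔF = 0.00009 × (112 − 32) = 0.00009 × 80 = 0.0072 W/m².
Total ΔF = 6.0735 + 0.4441 + 0.0114 + 0.0072 = 6.5362 W/m².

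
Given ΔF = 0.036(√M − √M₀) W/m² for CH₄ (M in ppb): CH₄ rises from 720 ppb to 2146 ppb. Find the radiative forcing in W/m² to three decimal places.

ΔF = 0.702 W/m²

CH₄: 0.036 × (√2146 − √720) = 0.036 × (46.3249 − 26.8328) = 0.036 × 19.4921 = 0.7017 W/m².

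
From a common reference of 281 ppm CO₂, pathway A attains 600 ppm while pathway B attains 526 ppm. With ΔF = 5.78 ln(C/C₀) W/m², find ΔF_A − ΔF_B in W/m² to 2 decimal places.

ΔF_A = 5.78 ln(600/281) = 5.78 × 0.75857 = 4.3845 W/m².
ΔF_B = 5.78 ln(526/281) = 5.78 × 0.62695 = 3.6238 W/m².
Difference: 4.3845 − 3.6238 = 0.7607 W/m².

ΔF_A − ΔF_B = 0.76 W/m²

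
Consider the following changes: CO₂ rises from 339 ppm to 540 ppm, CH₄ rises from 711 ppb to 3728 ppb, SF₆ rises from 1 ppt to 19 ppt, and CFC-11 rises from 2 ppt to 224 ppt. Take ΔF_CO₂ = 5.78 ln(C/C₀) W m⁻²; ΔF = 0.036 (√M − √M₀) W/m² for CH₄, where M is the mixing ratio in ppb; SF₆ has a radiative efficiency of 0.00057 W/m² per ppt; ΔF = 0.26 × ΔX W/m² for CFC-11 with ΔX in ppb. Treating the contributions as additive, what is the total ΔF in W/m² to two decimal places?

ΔF = 4.00 W/m²

CO₂: 5.78 × ln(540/339) = 5.78 × ln(1.59292) = 5.78 × 0.46557 = 2.6910 W/m².
CH₄: 0.036 × (√3728 − √711) = 0.036 × (61.0574 − 26.6646) = 0.036 × 34.3928 = 1.2381 W/m².
SF₆: ΔF = 0.00057 × (19 − 1) = 0.00057 × 18 = 0.0103 W/m².
CFC-11: Δ = 224 − 2 = 222 ppt = 0.222 ppb; ΔF = 0.26 × 0.222 = 0.0577 W/m².
Total ΔF = 2.6910 + 1.2381 + 0.0103 + 0.0577 = 3.9971 W/m².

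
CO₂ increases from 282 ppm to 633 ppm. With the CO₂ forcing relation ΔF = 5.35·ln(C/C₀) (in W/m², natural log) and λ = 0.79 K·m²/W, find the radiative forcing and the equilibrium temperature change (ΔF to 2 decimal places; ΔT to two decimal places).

CO₂: 5.35 × ln(633/282) = 5.35 × ln(2.24468) = 5.35 × 0.80856 = 4.3258 W/m².
ΔT = λ ΔF = 0.79 × 4.33 = 3.4207 K.

ΔF = 4.33 W/m²; ΔT = 3.42 K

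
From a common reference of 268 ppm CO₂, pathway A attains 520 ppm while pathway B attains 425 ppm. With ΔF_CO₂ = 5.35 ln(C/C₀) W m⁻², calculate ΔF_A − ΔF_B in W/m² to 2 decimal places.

ΔF_A − ΔF_B = 1.08 W/m²

ΔF_A = 5.35 ln(520/268) = 5.35 × 0.66284 = 3.5462 W/m².
ΔF_B = 5.35 ln(425/268) = 5.35 × 0.46110 = 2.4669 W/m².
Difference: 3.5462 − 2.4669 = 1.0793 W/m².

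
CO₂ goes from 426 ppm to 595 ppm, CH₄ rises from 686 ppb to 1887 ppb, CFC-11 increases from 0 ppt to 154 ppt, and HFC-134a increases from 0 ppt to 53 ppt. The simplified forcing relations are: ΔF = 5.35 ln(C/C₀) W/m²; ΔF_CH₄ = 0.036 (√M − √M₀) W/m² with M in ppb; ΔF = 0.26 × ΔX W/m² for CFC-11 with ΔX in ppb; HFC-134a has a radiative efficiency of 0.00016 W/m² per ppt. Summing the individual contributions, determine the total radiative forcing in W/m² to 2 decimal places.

CO₂: 5.35 × ln(595/426) = 5.35 × ln(1.39671) = 5.35 × 0.33412 = 1.7875 W/m².
CH₄: 0.036 × (√1887 − √686) = 0.036 × (43.4396 − 26.1916) = 0.036 × 17.2480 = 0.6209 W/m².
CFC-11: Δ = 154 − 0 = 154 ppt = 0.154 ppb; ΔF = 0.26 × 0.154 = 0.0400 W/m².
HFC-134a: ΔF = 0.00016 × (53 − 0) = 0.00016 × 53 = 0.0085 W/m².
Total ΔF = 1.7875 + 0.6209 + 0.0400 + 0.0085 = 2.4569 W/m².

ΔF = 2.46 W/m²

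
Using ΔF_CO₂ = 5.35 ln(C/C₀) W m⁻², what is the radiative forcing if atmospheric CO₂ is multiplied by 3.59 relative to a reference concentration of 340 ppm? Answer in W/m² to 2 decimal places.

Because the forcing depends only on the ratio C/C₀, the initial concentration does not enter.
ΔF = 5.35 × ln(3.59) = 5.35 × 1.27815 = 6.8381 W/m².

ΔF = 6.84 W/m²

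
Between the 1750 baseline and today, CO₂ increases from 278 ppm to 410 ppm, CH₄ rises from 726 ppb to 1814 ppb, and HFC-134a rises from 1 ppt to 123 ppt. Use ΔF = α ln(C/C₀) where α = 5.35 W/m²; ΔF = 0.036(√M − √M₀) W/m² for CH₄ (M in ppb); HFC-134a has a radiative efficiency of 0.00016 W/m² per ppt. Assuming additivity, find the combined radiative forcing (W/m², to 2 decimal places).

CO₂: 5.35 × ln(410/278) = 5.35 × ln(1.47482) = 5.35 × 0.38854 = 2.0787 W/m².
CH₄: 0.036 × (√1814 − √726) = 0.036 × (42.5911 − 26.9444) = 0.036 × 15.6467 = 0.5633 W/m².
HFC-134a: ΔF = 0.00016 × (123 − 1) = 0.00016 × 122 = 0.0195 W/m².
Total ΔF = 2.0787 + 0.5633 + 0.0195 = 2.6615 W/m².

ΔF = 2.66 W/m²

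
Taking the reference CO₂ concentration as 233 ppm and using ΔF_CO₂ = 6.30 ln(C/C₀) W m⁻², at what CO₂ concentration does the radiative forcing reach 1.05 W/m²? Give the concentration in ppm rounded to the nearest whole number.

C ≈ 275 ppm

Set 6.30 ln(C/233) = 1.05, so ln(C/233) = 1.05/6.30 = 0.16667.
Then C/233 = e^0.16667 = 1.18136, giving C = 233 × 1.18136 = 275.26 ppm.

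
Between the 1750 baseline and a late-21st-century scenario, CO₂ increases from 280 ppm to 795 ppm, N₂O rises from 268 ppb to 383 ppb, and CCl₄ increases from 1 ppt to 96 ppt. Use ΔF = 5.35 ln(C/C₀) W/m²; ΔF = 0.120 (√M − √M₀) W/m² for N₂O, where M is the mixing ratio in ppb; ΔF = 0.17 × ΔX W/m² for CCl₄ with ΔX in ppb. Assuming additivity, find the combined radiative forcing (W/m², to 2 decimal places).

CO₂: 5.35 × ln(795/280) = 5.35 × ln(2.83929) = 5.35 × 1.04355 = 5.5830 W/m².
N₂O: 0.120 × (√383 − √268) = 0.120 × (19.5704 − 16.3707) = 0.120 × 3.1997 = 0.3840 W/m².
CCl₄: Δ = 96 − 1 = 95 ppt = 0.095 ppb; ΔF = 0.17 × 0.095 = 0.0162 W/m².
Total ΔF = 5.5830 + 0.3840 + 0.0162 = 5.9832 W/m².

ΔF = 5.98 W/m²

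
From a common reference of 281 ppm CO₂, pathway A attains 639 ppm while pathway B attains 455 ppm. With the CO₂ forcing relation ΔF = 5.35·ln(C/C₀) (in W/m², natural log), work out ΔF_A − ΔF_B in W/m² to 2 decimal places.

ΔF_A = 5.35 ln(639/281) = 5.35 × 0.82155 = 4.3953 W/m².
ΔF_B = 5.35 ln(455/281) = 5.35 × 0.48194 = 2.5784 W/m².
Difference: 4.3953 − 2.5784 = 1.8169 W/m².

ΔF_A − ΔF_B = 1.82 W/m²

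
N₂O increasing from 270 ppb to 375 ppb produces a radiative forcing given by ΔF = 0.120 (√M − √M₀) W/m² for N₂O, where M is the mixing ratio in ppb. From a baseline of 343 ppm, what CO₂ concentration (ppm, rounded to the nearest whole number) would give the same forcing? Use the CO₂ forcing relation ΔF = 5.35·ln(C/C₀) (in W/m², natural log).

C ≈ 366 ppm

N₂O forcing: 0.120 × (√375 − √270) = 0.120 × (19.3649 − 16.4317) = 0.120 × 2.9332 = 0.35198 W/m².
Set 5.35 ln(C/343) = 0.35198: ln(C/343) = 0.35198/5.35 = 0.06579, so C = 343 × e^0.06579 = 343 × 1.06800 = 366.32 ppm.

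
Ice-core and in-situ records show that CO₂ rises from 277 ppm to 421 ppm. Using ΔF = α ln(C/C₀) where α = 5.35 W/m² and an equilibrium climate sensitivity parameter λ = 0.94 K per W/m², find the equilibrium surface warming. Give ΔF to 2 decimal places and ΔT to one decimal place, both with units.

ΔF = 2.24 W/m²; ΔT = 2.1 K

CO₂: 5.35 × ln(421/277) = 5.35 × ln(1.51986) = 5.35 × 0.41862 = 2.2396 W/m².
ΔT = λ ΔF = 0.94 × 2.24 = 2.1056 K.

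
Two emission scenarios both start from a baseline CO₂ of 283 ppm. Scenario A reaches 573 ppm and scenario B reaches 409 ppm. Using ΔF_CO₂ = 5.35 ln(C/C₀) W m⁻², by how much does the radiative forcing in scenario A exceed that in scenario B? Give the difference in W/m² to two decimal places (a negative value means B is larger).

ΔF_A − ΔF_B = 1.80 W/m²

ΔF_A = 5.35 ln(573/283) = 5.35 × 0.70544 = 3.7741 W/m².
ΔF_B = 5.35 ln(409/283) = 5.35 × 0.36827 = 1.9702 W/m².
Difference: 3.7741 − 1.9702 = 1.8039 W/m².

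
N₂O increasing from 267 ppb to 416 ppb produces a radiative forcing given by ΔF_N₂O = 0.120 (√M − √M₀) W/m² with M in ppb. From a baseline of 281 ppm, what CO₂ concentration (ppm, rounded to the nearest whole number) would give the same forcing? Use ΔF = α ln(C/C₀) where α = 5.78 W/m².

C ≈ 306 ppm

N₂O forcing: 0.120 × (√416 − √267) = 0.120 × (20.3961 − 16.3401) = 0.120 × 4.0560 = 0.48672 W/m².
Set 5.78 ln(C/281) = 0.48672: ln(C/281) = 0.48672/5.78 = 0.08421, so C = 281 × e^0.08421 = 281 × 1.08786 = 305.69 ppm.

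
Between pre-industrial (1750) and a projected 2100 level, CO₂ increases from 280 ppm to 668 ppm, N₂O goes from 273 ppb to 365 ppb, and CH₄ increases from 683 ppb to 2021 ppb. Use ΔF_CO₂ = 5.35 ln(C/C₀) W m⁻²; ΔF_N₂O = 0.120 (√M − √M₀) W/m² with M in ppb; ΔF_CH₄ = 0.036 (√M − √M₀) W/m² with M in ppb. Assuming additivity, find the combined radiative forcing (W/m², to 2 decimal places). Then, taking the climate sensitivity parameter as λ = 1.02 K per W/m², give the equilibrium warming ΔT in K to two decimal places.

CO₂: 5.35 × ln(668/280) = 5.35 × ln(2.38571) = 5.35 × 0.86950 = 4.6518 W/m².
N₂O: 0.120 × (√365 − √273) = 0.120 × (19.1050 − 16.5227) = 0.120 × 2.5823 = 0.3099 W/m².
CH₄: 0.036 × (√2021 − √683) = 0.036 × (44.9555 − 26.1343) = 0.036 × 18.8212 = 0.6776 W/m².
Total ΔF = 4.6518 + 0.3099 + 0.6776 = 5.6393 W/m².
ΔT = λ ΔF = 1.02 × 5.64 = 5.7528 K.

ΔF = 5.64 W/m²; ΔT = 5.75 K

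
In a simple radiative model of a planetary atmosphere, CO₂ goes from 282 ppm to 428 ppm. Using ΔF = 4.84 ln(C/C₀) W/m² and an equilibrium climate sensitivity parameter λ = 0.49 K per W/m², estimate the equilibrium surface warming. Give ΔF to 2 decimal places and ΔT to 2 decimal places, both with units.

CO₂: 4.84 × ln(428/282) = 4.84 × ln(1.51773) = 4.84 × 0.41722 = 2.0193 W/m².
ΔT = λ ΔF = 0.49 × 2.02 = 0.9898 K.

ΔF = 2.02 W/m²; ΔT = 0.99 K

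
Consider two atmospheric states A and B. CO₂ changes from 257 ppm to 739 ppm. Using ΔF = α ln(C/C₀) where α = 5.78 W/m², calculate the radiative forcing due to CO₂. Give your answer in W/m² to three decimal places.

ΔF = 6.105 W/m²

CO₂ absorption bands are partially saturated, so forcing scales with the logarithm of the concentration ratio.
CO₂: 5.78 × ln(739/257) = 5.78 × ln(2.87549) = 5.78 × 1.05622 = 6.1050 W/m².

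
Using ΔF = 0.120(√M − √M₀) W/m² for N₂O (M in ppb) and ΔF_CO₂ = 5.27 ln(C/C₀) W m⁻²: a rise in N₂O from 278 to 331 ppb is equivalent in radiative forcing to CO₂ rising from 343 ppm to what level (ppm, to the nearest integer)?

C ≈ 355 ppm

N₂O forcing: 0.120 × (√331 − √278) = 0.120 × (18.1934 − 16.6733) = 0.120 × 1.5201 = 0.18241 W/m².
Set 5.27 ln(C/343) = 0.18241: ln(C/343) = 0.18241/5.27 = 0.03461, so C = 343 × e^0.03461 = 343 × 1.03522 = 355.08 ppm.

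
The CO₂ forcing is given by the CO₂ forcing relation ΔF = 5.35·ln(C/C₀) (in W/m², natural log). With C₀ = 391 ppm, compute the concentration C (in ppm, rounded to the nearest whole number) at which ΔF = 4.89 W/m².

Set 5.35 ln(C/391) = 4.89, so ln(C/391) = 4.89/5.35 = 0.91402.
Then C/391 = e^0.91402 = 2.49433, giving C = 391 × 2.49433 = 975.28 ppm.

C ≈ 975 ppm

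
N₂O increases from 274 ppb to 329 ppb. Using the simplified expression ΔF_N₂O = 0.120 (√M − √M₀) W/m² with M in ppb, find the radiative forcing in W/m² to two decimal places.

N₂O: 0.120 × (√329 − √274) = 0.120 × (18.1384 − 16.5529) = 0.120 × 1.5855 = 0.1903 W/m².

ΔF = 0.19 W/m²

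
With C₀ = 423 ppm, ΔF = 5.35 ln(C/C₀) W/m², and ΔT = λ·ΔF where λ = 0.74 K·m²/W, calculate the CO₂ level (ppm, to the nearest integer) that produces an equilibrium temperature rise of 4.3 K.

C ≈ 1253 ppm

Required forcing: ΔF = ΔT/λ = 4.3/0.74 = 5.8108 W/m².
Then ln(C/423) = ΔF/5.35 = 5.8108/5.35 = 1.08613.
So C = 423 × e^1.08613 = 423 × 2.96279 = 1253.26 ppm.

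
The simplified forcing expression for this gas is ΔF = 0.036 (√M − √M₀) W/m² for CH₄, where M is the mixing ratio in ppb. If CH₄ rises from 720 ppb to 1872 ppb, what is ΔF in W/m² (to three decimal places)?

ΔF = 0.592 W/m²

CH₄: 0.036 × (√1872 − √720) = 0.036 × (43.2666 − 26.8328) = 0.036 × 16.4338 = 0.5916 W/m².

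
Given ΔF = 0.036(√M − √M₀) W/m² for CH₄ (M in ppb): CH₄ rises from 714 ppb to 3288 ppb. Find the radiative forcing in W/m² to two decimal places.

ΔF = 1.10 W/m²

CH₄: 0.036 × (√3288 − √714) = 0.036 × (57.3411 − 26.7208) = 0.036 × 30.6203 = 1.1023 W/m².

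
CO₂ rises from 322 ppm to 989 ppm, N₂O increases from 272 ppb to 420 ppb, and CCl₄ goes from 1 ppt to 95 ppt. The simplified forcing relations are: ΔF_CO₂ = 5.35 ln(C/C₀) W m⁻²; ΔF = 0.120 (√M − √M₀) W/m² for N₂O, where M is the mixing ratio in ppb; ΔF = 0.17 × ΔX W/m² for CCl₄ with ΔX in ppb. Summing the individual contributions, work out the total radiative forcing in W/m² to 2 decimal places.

CO₂: 5.35 × ln(989/322) = 5.35 × ln(3.07143) = 5.35 × 1.12214 = 6.0034 W/m².
N₂O: 0.120 × (√420 − √272) = 0.120 × (20.4939 − 16.4924) = 0.120 × 4.0015 = 0.4802 W/m².
CCl₄: Δ = 95 − 1 = 94 ppt = 0.094 ppb; ΔF = 0.17 × 0.094 = 0.0160 W/m².
Total ΔF = 6.0034 + 0.4802 + 0.0160 = 6.4996 W/m².

ΔF = 6.50 W/m²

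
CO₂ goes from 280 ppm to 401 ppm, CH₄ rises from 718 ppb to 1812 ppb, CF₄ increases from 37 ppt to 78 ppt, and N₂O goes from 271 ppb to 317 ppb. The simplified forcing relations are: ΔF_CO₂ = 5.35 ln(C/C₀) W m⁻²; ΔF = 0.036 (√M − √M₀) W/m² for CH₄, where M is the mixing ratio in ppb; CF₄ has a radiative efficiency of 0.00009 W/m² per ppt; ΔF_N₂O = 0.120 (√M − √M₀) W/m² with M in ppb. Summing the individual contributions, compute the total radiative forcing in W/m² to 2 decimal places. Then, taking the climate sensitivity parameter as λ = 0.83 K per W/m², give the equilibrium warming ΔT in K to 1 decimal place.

ΔF = 2.65 W/m²; ΔT = 2.2 K

CO₂: 5.35 × ln(401/280) = 5.35 × ln(1.43214) = 5.35 × 0.35917 = 1.9216 W/m².
CH₄: 0.036 × (√1812 − √718) = 0.036 × (42.5676 − 26.7955) = 0.036 × 15.7721 = 0.5678 W/m².
CF₄: ΔF = 0.00009 × (78 − 37) = 0.00009 × 41 = 0.0037 W/m².
N₂O: 0.120 × (√317 − √271) = 0.120 × (17.8045 − 16.4621) = 0.120 × 1.3424 = 0.1611 W/m².
Total ΔF = 1.9216 + 0.5678 + 0.0037 + 0.1611 = 2.6542 W/m².
ΔT = λ ΔF = 0.83 × 2.65 = 2.1995 K.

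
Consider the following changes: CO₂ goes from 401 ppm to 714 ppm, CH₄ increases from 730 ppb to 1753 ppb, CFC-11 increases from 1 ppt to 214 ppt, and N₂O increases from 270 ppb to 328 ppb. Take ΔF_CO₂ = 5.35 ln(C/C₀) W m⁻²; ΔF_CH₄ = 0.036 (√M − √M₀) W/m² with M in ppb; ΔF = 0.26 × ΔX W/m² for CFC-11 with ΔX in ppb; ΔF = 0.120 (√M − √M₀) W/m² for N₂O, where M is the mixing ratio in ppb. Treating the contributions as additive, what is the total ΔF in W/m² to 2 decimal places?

CO₂: 5.35 × ln(714/401) = 5.35 × ln(1.78055) = 5.35 × 0.57692 = 3.0865 W/m².
CH₄: 0.036 × (√1753 − √730) = 0.036 × (41.8688 − 27.0185) = 0.036 × 14.8503 = 0.5346 W/m².
CFC-11: Δ = 214 − 1 = 213 ppt = 0.213 ppb; ΔF = 0.26 × 0.213 = 0.0554 W/m².
N₂O: 0.120 × (√328 − √270) = 0.120 × (18.1108 − 16.4317) = 0.120 × 1.6791 = 0.2015 W/m².
Total ΔF = 3.0865 + 0.5346 + 0.0554 + 0.2015 = 3.8780 W/m².

ΔF = 3.88 W/m²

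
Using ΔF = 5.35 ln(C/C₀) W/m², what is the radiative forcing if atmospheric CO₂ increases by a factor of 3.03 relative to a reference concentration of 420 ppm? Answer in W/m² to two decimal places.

ΔF = 5.93 W/m²

Because the forcing depends only on the ratio C/C₀, the initial concentration does not enter.
ΔF = 5.35 × ln(3.03) = 5.35 × 1.10856 = 5.9308 W/m².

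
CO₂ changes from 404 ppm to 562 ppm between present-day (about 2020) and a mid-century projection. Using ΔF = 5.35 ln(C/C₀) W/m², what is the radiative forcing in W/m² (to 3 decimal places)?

CO₂: 5.35 × ln(562/404) = 5.35 × ln(1.39109) = 5.35 × 0.33009 = 1.7660 W/m².

ΔF = 1.766 W/m²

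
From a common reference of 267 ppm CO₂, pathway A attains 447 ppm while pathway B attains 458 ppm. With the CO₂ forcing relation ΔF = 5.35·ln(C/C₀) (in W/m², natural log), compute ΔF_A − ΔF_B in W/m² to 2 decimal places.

ΔF_A − ΔF_B = -0.13 W/m²

ΔF_A = 5.35 ln(447/267) = 5.35 × 0.51531 = 2.7569 W/m².
ΔF_B = 5.35 ln(458/267) = 5.35 × 0.53962 = 2.8870 W/m².
Difference: 2.7569 − 2.8870 = -0.1301 W/m².
(Equivalently, ΔF_A − ΔF_B = 5.35 ln(447/458) = 5.35 × -0.02431 = -0.1301 W/m².)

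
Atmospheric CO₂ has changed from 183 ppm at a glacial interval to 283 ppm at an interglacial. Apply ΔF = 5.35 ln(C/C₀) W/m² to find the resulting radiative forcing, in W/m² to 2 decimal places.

CO₂: 5.35 × ln(283/183) = 5.35 × ln(1.54645) = 5.35 × 0.43596 = 2.3324 W/m².

ΔF = 2.33 W/m²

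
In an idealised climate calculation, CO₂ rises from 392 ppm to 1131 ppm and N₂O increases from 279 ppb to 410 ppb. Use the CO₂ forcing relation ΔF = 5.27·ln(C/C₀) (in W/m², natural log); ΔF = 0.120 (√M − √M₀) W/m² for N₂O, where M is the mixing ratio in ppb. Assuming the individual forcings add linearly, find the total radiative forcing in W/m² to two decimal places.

CO₂: 5.27 × ln(1131/392) = 5.27 × ln(2.88520) = 5.27 × 1.05959 = 5.5840 W/m².
N₂O: 0.120 × (√410 − √279) = 0.120 × (20.2485 − 16.7033) = 0.120 × 3.5452 = 0.4254 W/m².
Total ΔF = 5.5840 + 0.4254 = 6.0094 W/m².

ΔF = 6.01 W/m²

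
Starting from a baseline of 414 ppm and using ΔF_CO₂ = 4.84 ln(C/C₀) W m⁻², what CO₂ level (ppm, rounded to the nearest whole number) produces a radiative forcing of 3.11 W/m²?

C ≈ 787 ppm

Set 4.84 ln(C/414) = 3.11, so ln(C/414) = 3.11/4.84 = 0.64256.
Then C/414 = e^0.64256 = 1.90134, giving C = 414 × 1.90134 = 787.15 ppm.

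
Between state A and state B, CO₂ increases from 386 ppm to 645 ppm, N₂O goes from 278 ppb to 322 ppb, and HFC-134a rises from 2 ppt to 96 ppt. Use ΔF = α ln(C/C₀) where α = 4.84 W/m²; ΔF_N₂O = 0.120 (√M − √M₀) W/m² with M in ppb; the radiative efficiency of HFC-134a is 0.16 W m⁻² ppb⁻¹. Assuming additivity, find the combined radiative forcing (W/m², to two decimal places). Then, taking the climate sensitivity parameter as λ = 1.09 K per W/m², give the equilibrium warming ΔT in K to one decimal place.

ΔF = 2.65 W/m²; ΔT = 2.9 K

CO₂: 4.84 × ln(645/386) = 4.84 × ln(1.67098) = 4.84 × 0.51341 = 2.4849 W/m².
N₂O: 0.120 × (√322 − √278) = 0.120 × (17.9444 − 16.6733) = 0.120 × 1.2711 = 0.1525 W/m².
HFC-134a: Δ = 96 − 2 = 94 ppt = 0.094 ppb; ΔF = 0.16 × 0.094 = 0.0150 W/m².
Total ΔF = 2.4849 + 0.1525 + 0.0150 = 2.6524 W/m².
ΔT = λ ΔF = 1.09 × 2.65 = 2.8885 K.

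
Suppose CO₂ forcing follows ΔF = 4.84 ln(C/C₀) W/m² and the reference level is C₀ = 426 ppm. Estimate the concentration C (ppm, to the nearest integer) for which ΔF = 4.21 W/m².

C ≈ 1017 ppm

Set 4.84 ln(C/426) = 4.21, so ln(C/426) = 4.21/4.84 = 0.86983.
Then C/426 = e^0.86983 = 2.38651, giving C = 426 × 2.38651 = 1016.65 ppm.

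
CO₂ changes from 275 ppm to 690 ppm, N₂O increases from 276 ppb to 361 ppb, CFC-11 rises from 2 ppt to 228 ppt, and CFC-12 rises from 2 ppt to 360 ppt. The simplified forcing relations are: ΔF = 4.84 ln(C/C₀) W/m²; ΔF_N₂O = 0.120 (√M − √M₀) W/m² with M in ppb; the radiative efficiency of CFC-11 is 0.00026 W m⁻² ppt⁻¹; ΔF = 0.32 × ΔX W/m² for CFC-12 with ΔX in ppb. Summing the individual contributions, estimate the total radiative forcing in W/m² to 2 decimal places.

ΔF = 4.91 W/m²

CO₂: 4.84 × ln(690/275) = 4.84 × ln(2.50909) = 4.84 × 0.91992 = 4.4524 W/m².
N₂O: 0.120 × (√361 − √276) = 0.120 × (19.0000 − 16.6132) = 0.120 × 2.3868 = 0.2864 W/m².
CFC-11: ΔF = 0.00026 × (228 − 2) = 0.00026 × 226 = 0.0588 W/m².
CFC-12: Δ = 360 − 2 = 358 ppt = 0.358 ppb; ΔF = 0.32 × 0.358 = 0.1146 W/m².
Total ΔF = 4.4524 + 0.2864 + 0.0588 + 0.1146 = 4.9122 W/m².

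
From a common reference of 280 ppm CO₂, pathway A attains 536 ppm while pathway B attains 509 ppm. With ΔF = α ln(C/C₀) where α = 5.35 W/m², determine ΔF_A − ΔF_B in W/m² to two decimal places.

ΔF_A = 5.35 ln(536/280) = 5.35 × 0.64934 = 3.4740 W/m².
ΔF_B = 5.35 ln(509/280) = 5.35 × 0.59766 = 3.1975 W/m².
Difference: 3.4740 − 3.1975 = 0.2765 W/m².
(Equivalently, ΔF_A − ΔF_B = 5.35 ln(536/509) = 5.35 × 0.05169 = 0.2765 W/m².)

ΔF_A − ΔF_B = 0.28 W/m²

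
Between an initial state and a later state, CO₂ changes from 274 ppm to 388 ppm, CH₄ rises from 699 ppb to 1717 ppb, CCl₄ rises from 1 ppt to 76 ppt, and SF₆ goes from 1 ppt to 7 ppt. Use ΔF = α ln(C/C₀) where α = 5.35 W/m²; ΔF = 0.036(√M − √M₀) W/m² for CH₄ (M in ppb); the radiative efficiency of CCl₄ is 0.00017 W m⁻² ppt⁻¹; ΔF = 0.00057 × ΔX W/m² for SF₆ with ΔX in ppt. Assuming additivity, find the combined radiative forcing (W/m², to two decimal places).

CO₂: 5.35 × ln(388/274) = 5.35 × ln(1.41606) = 5.35 × 0.34788 = 1.8612 W/m².
CH₄: 0.036 × (√1717 − √699) = 0.036 × (41.4367 − 26.4386) = 0.036 × 14.9981 = 0.5399 W/m².
CCl₄: ΔF = 0.00017 × (76 − 1) = 0.00017 × 75 = 0.0128 W/m².
SF₆: ΔF = 0.00057 × (7 − 1) = 0.00057 × 6 = 0.0034 W/m².
Total ΔF = 1.8612 + 0.5399 + 0.0128 + 0.0034 = 2.4173 W/m².

ΔF = 2.42 W/m²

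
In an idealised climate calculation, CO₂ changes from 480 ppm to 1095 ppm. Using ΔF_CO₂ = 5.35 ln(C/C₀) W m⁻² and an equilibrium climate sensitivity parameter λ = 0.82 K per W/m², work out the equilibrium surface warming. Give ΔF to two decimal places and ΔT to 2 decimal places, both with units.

CO₂: 5.35 × ln(1095/480) = 5.35 × ln(2.28125) = 5.35 × 0.82472 = 4.4123 W/m².
ΔT = λ ΔF = 0.82 × 4.41 = 3.6162 K.

ΔF = 4.41 W/m²; ΔT = 3.62 K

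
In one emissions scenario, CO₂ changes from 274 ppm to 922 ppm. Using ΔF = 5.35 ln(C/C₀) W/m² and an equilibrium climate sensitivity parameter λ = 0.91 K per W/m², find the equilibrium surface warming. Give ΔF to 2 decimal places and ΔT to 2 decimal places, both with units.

CO₂: 5.35 × ln(922/274) = 5.35 × ln(3.36496) = 5.35 × 1.21342 = 6.4918 W/m².
ΔT = λ ΔF = 0.91 × 6.49 = 5.9059 K.

ΔF = 6.49 W/m²; ΔT = 5.91 K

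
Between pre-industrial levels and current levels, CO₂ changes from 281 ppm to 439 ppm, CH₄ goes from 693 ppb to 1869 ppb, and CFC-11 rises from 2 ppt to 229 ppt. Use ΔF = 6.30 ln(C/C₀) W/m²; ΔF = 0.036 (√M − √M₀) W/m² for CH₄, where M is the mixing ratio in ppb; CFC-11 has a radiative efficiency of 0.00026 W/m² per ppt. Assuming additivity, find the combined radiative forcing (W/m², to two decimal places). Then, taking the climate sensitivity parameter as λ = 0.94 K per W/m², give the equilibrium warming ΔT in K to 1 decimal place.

ΔF = 3.48 W/m²; ΔT = 3.3 K

CO₂: 6.30 × ln(439/281) = 6.30 × ln(1.56228) = 6.30 × 0.44615 = 2.8107 W/m².
CH₄: 0.036 × (√1869 − √693) = 0.036 × (43.2319 − 26.3249) = 0.036 × 16.9070 = 0.6087 W/m².
CFC-11: ΔF = 0.00026 × (229 − 2) = 0.00026 × 227 = 0.0590 W/m².
Total ΔF = 2.8107 + 0.6087 + 0.0590 = 3.4784 W/m².
ΔT = λ ΔF = 0.94 × 3.48 = 3.2712 K.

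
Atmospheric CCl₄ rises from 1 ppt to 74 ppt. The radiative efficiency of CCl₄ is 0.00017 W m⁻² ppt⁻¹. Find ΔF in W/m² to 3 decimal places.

CCl₄: ΔF = 0.00017 × (74 − 1) = 0.00017 × 73 = 0.0124 W/m².

ΔF = 0.012 W/m²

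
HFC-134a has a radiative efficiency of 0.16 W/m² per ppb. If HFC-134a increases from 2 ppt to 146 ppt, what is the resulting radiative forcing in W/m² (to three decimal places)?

HFC-134a: Δ = 146 − 2 = 144 ppt = 0.144 ppb; ΔF = 0.16 × 0.144 = 0.0230 W/m².

ΔF = 0.023 W/m²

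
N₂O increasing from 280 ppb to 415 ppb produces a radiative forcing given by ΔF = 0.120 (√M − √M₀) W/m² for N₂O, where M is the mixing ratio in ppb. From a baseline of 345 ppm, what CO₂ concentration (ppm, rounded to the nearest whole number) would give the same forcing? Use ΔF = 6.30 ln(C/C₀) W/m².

N₂O forcing: 0.120 × (√415 − √280) = 0.120 × (20.3715 − 16.7332) = 0.120 × 3.6383 = 0.43660 W/m².
Set 6.30 ln(C/345) = 0.43660: ln(C/345) = 0.43660/6.30 = 0.06930, so C = 345 × e^0.06930 = 345 × 1.07176 = 369.76 ppm.

C ≈ 370 ppm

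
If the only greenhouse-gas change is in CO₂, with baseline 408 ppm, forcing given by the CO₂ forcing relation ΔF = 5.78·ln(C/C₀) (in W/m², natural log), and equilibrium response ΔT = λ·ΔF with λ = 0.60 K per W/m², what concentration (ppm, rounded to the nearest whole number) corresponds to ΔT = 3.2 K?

C ≈ 1027 ppm

Required forcing: ΔF = ΔT/λ = 3.2/0.60 = 5.3333 W/m².
Then ln(C/408) = ΔF/5.78 = 5.3333/5.78 = 0.92272.
So C = 408 × e^0.92272 = 408 × 2.51612 = 1026.58 ppm.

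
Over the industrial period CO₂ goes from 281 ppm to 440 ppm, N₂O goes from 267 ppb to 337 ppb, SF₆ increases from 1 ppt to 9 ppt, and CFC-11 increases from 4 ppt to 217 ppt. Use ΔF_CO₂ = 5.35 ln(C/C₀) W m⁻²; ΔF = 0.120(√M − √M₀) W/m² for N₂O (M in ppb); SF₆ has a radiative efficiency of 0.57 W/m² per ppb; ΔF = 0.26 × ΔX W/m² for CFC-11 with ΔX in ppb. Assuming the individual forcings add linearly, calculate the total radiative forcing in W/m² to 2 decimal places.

CO₂: 5.35 × ln(440/281) = 5.35 × ln(1.56584) = 5.35 × 0.44842 = 2.3990 W/m².
N₂O: 0.120 × (√337 − √267) = 0.120 × (18.3576 − 16.3401) = 0.120 × 2.0175 = 0.2421 W/m².
SF₆: Δ = 9 − 1 = 8 ppt = 0.008 ppb; ΔF = 0.57 × 0.008 = 0.0046 W/m².
CFC-11: Δ = 217 − 4 = 213 ppt = 0.213 ppb; ΔF = 0.26 × 0.213 = 0.0554 W/m².
Total ΔF = 2.3990 + 0.2421 + 0.0046 + 0.0554 = 2.7011 W/m².

ΔF = 2.70 W/m²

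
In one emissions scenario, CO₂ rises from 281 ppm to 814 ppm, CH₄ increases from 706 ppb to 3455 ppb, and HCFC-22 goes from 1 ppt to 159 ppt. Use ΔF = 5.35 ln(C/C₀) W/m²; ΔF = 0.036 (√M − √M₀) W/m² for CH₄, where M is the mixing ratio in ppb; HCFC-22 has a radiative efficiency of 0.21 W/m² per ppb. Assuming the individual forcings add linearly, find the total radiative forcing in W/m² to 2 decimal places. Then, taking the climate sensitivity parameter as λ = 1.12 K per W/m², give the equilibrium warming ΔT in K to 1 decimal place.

ΔF = 6.88 W/m²; ΔT = 7.7 K

CO₂: 5.35 × ln(814/281) = 5.35 × ln(2.89680) = 5.35 × 1.06361 = 5.6903 W/m².
CH₄: 0.036 × (√3455 − √706) = 0.036 × (58.7792 − 26.5707) = 0.036 × 32.2085 = 1.1595 W/m².
HCFC-22: Δ = 159 − 1 = 158 ppt = 0.158 ppb; ΔF = 0.21 × 0.158 = 0.0332 W/m².
Total ΔF = 5.6903 + 1.1595 + 0.0332 = 6.8830 W/m².
ΔT = λ ΔF = 1.12 × 6.88 = 7.7056 K.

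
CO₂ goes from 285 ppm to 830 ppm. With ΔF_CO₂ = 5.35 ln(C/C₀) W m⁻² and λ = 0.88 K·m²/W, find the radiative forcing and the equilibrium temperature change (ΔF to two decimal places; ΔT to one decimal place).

CO₂: 5.35 × ln(830/285) = 5.35 × ln(2.91228) = 5.35 × 1.06894 = 5.7188 W/m².
ΔT = λ ΔF = 0.88 × 5.72 = 5.0336 K.

ΔF = 5.72 W/m²; ΔT = 5.0 K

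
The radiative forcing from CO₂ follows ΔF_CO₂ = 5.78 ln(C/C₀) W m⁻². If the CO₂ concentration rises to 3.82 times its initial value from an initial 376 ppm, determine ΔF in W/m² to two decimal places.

ΔF = 7.75 W/m²

Because the forcing depends only on the ratio C/C₀, the initial concentration does not enter.
ΔF = 5.78 × ln(3.82) = 5.78 × 1.34025 = 7.7466 W/m².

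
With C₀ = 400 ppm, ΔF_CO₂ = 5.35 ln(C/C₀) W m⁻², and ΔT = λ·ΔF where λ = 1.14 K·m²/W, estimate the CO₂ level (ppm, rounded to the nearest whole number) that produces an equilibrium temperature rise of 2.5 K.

C ≈ 603 ppm

Required forcing: ΔF = ΔT/λ = 2.5/1.14 = 2.1930 W/m².
Then ln(C/400) = ΔF/5.35 = 2.1930/5.35 = 0.40991.
So C = 400 × e^0.40991 = 400 × 1.50668 = 602.67 ppm.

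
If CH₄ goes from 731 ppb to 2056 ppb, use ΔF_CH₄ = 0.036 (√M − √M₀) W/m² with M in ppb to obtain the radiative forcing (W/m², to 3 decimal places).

CH₄: 0.036 × (√2056 − √731) = 0.036 × (45.3431 − 27.0370) = 0.036 × 18.3061 = 0.6590 W/m².

ΔF = 0.659 W/m²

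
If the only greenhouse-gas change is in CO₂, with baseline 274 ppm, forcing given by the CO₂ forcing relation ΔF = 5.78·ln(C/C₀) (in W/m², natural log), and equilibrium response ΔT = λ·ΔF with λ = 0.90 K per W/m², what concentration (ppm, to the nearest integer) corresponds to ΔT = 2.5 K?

C ≈ 443 ppm

Required forcing: ΔF = ΔT/λ = 2.5/0.90 = 2.7778 W/m².
Then ln(C/274) = ΔF/5.78 = 2.7778/5.78 = 0.48059.
So C = 274 × e^0.48059 = 274 × 1.61703 = 443.07 ppm.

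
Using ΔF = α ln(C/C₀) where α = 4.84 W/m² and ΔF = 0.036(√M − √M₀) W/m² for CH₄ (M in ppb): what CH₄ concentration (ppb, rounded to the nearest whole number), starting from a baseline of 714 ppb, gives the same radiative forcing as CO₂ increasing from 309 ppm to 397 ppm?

M ≈ 3650 ppb

CO₂ forcing: 4.84 × ln(397/309) = 4.84 × 0.250595 = 1.21288 W/m².
Set 0.036(√M − √714) = 1.21288: √M = 1.21288/0.036 + √714 = 33.6911 + 26.7208 = 60.4119.
M = (60.4119)² = 3649.60 ppb.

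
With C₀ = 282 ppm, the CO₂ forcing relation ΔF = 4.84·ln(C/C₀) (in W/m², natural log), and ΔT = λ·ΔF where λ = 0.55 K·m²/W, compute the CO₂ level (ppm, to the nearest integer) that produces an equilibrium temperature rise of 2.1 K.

Required forcing: ΔF = ΔT/λ = 2.1/0.55 = 3.8182 W/m².
Then ln(C/282) = ΔF/4.84 = 3.8182/4.84 = 0.78888.
So C = 282 × e^0.78888 = 282 × 2.20093 = 620.66 ppm.

C ≈ 621 ppm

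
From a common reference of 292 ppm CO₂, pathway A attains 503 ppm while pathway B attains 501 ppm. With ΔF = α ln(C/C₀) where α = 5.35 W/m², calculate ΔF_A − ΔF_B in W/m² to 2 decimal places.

ΔF_A = 5.35 ln(503/292) = 5.35 × 0.54384 = 2.9095 W/m².
ΔF_B = 5.35 ln(501/292) = 5.35 × 0.53985 = 2.8882 W/m².
Difference: 2.9095 − 2.8882 = 0.0213 W/m².

ΔF_A − ΔF_B = 0.02 W/m²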